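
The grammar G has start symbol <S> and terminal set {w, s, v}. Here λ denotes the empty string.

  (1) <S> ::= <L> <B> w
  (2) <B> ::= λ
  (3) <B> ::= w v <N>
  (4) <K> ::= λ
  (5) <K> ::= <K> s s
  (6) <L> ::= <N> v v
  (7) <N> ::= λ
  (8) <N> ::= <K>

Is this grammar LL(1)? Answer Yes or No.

FIRST(<S>) = {s, v}
FIRST(<B>) = {λ, w}
FIRST(<K>) = {λ, s}
FIRST(<L>) = {s, v}
FIRST(<N>) = {λ, s}
FOLLOW(<S>) = {$}
FOLLOW(<B>) = {w}
FOLLOW(<K>) = {s, v, w}
FOLLOW(<L>) = {w}
FOLLOW(<N>) = {v, w}
Cell M[<B>, w] receives both <B> ::= λ and <B> ::= w v <N> — the grammar is not LL(1).

No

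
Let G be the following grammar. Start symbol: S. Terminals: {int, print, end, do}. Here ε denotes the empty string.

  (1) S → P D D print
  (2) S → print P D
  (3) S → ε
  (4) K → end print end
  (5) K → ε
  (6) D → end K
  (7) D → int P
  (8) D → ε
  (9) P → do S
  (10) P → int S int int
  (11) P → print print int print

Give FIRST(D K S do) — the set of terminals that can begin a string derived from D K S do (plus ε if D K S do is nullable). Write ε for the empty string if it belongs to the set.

FIRST(K): from K→end print end we get {end}; from K→ε we get {ε}. So FIRST(K) = {ε, end}.
FIRST(D): from D→end K we get {end}; from D→int P we get {int}; from D→ε we get {ε}. So FIRST(D) = {ε, end, int}.
FIRST(P): from P→do S we get {do}; from P→int S int int we get {int}; from P→print print int print we get {print}. So FIRST(P) = {do, int, print}.
FIRST(S): from S→P D D print we get {do, int, print}; from S→print P D we get {print}; from S→ε we get {ε}. So FIRST(S) = {ε, do, int, print}.
FIRST(D K S do): take FIRST of each symbol in turn, carrying on past any symbol whose FIRST contains ε; result {do, end, int, print}.

{do, end, int, print}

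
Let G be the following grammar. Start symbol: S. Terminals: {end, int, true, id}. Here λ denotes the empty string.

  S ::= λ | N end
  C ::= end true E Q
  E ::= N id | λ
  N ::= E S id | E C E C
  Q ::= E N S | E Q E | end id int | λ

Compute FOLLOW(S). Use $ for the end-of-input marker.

{$, end, id}

FIRST(C) = {end}
FIRST(S) = {λ, end, id}  (via N end)
FIRST(E) = {λ, end, id}  (via N id)
FIRST(N) = {end, id}  (via E S id, E C E C)
FIRST(Q) = {λ, end, id}  (via E N S, E Q E)
FOLLOW(S) includes $ since S is the start symbol.
FOLLOW(S): in N::=E S id, S is followed by id with FIRST {id}; in Q::=E N S, the suffix after S is empty, so FOLLOW(S) ⊇ FOLLOW(Q) = {end, id}. Thus FOLLOW(S) = {$, end, id}.
FOLLOW(C): in N::=E C E C (occurrence 1), C is followed by E C with FIRST {end, id}; in N::=E C E C (occurrence 2), the suffix after C is empty, so FOLLOW(C) ⊇ FOLLOW(N) = {end, id}. Thus FOLLOW(C) = {end, id}.
FOLLOW(Q): in C::=end true E Q, the suffix after Q is empty, so FOLLOW(Q) ⊇ FOLLOW(C) = {end, id}; in Q::=E Q E, Q is followed by E with FIRST {λ, end, id}; in Q::=E Q E, the suffix after Q is nullable (adds nothing new). Thus FOLLOW(Q) = {end, id}.
FOLLOW(E): in C::=end true E Q, E is followed by Q with FIRST {λ, end, id}; in C::=end true E Q, the suffix after E is nullable, so FOLLOW(E) ⊇ FOLLOW(C) = {end, id}; in N::=E S id, E is followed by S id with FIRST {end, id}; in N::=E C E C (occurrence 1), E is followed by C E C with FIRST {end}; in N::=E C E C (occurrence 2), E is followed by C with FIRST {end}; in Q::=E N S, E is followed by N S with FIRST {end, id}; in Q::=E Q E (occurrence 1), E is followed by Q E with FIRST {λ, end, id}; in Q::=E Q E (occurrence 1), the suffix after E is nullable, so FOLLOW(E) ⊇ FOLLOW(Q) = {end, id}; in Q::=E Q E (occurrence 2), the suffix after E is empty, so FOLLOW(E) ⊇ FOLLOW(Q) = {end, id}. Thus FOLLOW(E) = {end, id}.
FOLLOW(N): in S::=N end, N is followed by end with FIRST {end}; in E::=N id, N is followed by id with FIRST {id}; in Q::=E N S, N is followed by S with FIRST {λ, end, id}; in Q::=E N S, the suffix after N is nullable, so FOLLOW(N) ⊇ FOLLOW(Q) = {end, id}. Thus FOLLOW(N) = {end, id}.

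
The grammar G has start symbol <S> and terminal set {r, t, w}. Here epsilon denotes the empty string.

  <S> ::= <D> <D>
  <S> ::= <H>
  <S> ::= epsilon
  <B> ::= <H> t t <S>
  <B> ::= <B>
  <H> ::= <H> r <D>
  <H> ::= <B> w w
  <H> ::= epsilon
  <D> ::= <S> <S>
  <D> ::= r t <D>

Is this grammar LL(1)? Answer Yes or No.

FIRST(<S>) = {epsilon, r, t}
FIRST(<B>) = {r, t}
FIRST(<H>) = {epsilon, r, t}
FIRST(<D>) = {epsilon, r, t}
FOLLOW(<S>) = {$, r, t, w}
FOLLOW(<B>) = {w}
FOLLOW(<H>) = {$, r, t, w}
FOLLOW(<D>) = {$, r, t, w}
Cell M[<B>, r] receives both <B> ::= <H> t t <S> and <B> ::= <B> — the grammar is not LL(1).

No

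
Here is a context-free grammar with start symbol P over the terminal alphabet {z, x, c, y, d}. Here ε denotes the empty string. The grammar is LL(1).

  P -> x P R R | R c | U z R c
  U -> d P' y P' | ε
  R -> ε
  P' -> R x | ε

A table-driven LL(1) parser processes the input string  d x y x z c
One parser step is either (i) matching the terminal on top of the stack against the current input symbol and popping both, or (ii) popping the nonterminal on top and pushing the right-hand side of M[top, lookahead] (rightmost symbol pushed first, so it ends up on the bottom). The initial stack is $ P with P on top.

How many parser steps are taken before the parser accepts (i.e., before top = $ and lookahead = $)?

step 1: stack=$ P  input=d x y x z c $  — expand P -> U z R c
step 2: stack=$ c R z U  input=d x y x z c $  — expand U -> d P' y P'
step 3: stack=$ c R z P' y P' d  input=d x y x z c $  — match d
step 4: stack=$ c R z P' y P'  input=x y x z c $  — expand P' -> R x
step 5: stack=$ c R z P' y x R  input=x y x z c $  — expand R -> ε
step 6: stack=$ c R z P' y x  input=x y x z c $  — match x
step 7: stack=$ c R z P' y  input=y x z c $  — match y
step 8: stack=$ c R z P'  input=x z c $  — expand P' -> R x
step 9: stack=$ c R z x R  input=x z c $  — expand R -> ε
step 10: stack=$ c R z x  input=x z c $  — match x
step 11: stack=$ c R z  input=z c $  — match z
step 12: stack=$ c R  input=c $  — expand R -> ε
step 13: stack=$ c  input=c $  — match c
Accept reached after 13 steps.

13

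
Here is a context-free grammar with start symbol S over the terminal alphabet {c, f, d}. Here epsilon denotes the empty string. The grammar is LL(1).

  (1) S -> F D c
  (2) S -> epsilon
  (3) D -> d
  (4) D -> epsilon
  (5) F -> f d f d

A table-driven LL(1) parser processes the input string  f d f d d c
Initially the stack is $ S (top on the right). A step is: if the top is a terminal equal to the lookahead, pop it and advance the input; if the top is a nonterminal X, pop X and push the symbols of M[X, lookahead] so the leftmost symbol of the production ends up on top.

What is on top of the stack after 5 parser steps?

d

step 1: stack=$ S  input=f d f d d c $  — expand S -> F D c
step 2: stack=$ c D F  input=f d f d d c $  — expand F -> f d f d
step 3: stack=$ c D d f d f  input=f d f d d c $  — match f
step 4: stack=$ c D d f d  input=d f d d c $  — match d
step 5: stack=$ c D d f  input=f d d c $  — match f
Stack after step 5: $ c D d (top = d).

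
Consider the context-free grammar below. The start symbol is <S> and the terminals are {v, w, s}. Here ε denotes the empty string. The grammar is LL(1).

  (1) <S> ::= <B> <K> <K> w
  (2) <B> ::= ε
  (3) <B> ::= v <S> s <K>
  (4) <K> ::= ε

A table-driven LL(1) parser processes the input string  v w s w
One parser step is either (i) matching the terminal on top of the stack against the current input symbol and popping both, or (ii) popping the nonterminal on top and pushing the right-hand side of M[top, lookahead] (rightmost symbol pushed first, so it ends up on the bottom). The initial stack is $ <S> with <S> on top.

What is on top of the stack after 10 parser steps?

<K>

step 1: stack=$ <S>  input=v w s w $  — expand <S> ::= <B> <K> <K> w
step 2: stack=$ w <K> <K> <B>  input=v w s w $  — expand <B> ::= v <S> s <K>
step 3: stack=$ w <K> <K> <K> s <S> v  input=v w s w $  — match v
step 4: stack=$ w <K> <K> <K> s <S>  input=w s w $  — expand <S> ::= <B> <K> <K> w
step 5: stack=$ w <K> <K> <K> s w <K> <K> <B>  input=w s w $  — expand <B> ::= ε
step 6: stack=$ w <K> <K> <K> s w <K> <K>  input=w s w $  — expand <K> ::= ε
step 7: stack=$ w <K> <K> <K> s w <K>  input=w s w $  — expand <K> ::= ε
step 8: stack=$ w <K> <K> <K> s w  input=w s w $  — match w
step 9: stack=$ w <K> <K> <K> s  input=s w $  — match s
step 10: stack=$ w <K> <K> <K>  input=w $  — expand <K> ::= ε
Stack after step 10: $ w <K> <K> (top = <K>).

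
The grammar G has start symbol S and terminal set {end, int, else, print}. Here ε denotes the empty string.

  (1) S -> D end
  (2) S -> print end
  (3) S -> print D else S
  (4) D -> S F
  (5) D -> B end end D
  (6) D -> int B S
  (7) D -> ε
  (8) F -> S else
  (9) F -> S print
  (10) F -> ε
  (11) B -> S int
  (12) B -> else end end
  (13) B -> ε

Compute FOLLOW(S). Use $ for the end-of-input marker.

FIRST(S) = {else, end, int, print}  (via D end)
FIRST(F) = {ε, else, end, int, print}  (via S else, S print)
FIRST(B) = {ε, else, end, int, print}  (via S int)
FIRST(D) = {ε, else, end, int, print}  (via S F, B end end D)
FOLLOW(S) includes $ since S is the start symbol.
FOLLOW(D): in S->D end, D is followed by end with FIRST {end}; in S->print D else S, D is followed by else S with FIRST {else}; in D->B end end D, the suffix after D is empty (adds nothing new). Thus FOLLOW(D) = {else, end}.
FOLLOW(S): in S->print D else S, the suffix after S is empty (adds nothing new); in D->S F, S is followed by F with FIRST {ε, else, end, int, print}; in D->S F, the suffix after S is nullable, so FOLLOW(S) ⊇ FOLLOW(D) = {else, end}; in D->int B S, the suffix after S is empty, so FOLLOW(S) ⊇ FOLLOW(D) = {else, end}; in F->S else, S is followed by else with FIRST {else}; in F->S print, S is followed by print with FIRST {print}; in B->S int, S is followed by int with FIRST {int}. Thus FOLLOW(S) = {$, else, end, int, print}.
FOLLOW(F): in D->S F, the suffix after F is empty, so FOLLOW(F) ⊇ FOLLOW(D) = {else, end}. Thus FOLLOW(F) = {else, end}.
FOLLOW(B): in D->B end end D, B is followed by end end D with FIRST {end}; in D->int B S, B is followed by S with FIRST {else, end, int, print}. Thus FOLLOW(B) = {else, end, int, print}.

{$, else, end, int, print}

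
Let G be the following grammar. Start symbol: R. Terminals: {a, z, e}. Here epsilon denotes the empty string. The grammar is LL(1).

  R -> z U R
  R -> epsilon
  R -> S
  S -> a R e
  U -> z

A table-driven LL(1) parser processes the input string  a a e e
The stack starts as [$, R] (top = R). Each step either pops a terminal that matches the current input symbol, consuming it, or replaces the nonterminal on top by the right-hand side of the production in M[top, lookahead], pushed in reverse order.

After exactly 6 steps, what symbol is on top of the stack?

R

step 1: stack=$ R  input=a a e e $  — expand R -> S
step 2: stack=$ S  input=a a e e $  — expand S -> a R e
step 3: stack=$ e R a  input=a a e e $  — match a
step 4: stack=$ e R  input=a e e $  — expand R -> S
step 5: stack=$ e S  input=a e e $  — expand S -> a R e
step 6: stack=$ e e R a  input=a e e $  — match a
Stack after step 6: $ e e R (top = R).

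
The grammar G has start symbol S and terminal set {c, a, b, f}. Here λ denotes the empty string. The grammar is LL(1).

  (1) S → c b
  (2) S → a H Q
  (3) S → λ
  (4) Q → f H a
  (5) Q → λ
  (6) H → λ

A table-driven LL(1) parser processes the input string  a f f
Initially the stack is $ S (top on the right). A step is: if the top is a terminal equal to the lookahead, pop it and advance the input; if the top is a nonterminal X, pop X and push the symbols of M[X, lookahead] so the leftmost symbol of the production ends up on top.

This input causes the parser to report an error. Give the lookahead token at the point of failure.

step 1: stack=$ S  input=a f f $  — expand S → a H Q
step 2: stack=$ Q H a  input=a f f $  — match a
step 3: stack=$ Q H  input=f f $  — expand H → λ
step 4: stack=$ Q  input=f f $  — expand Q → f H a
step 5: stack=$ a H f  input=f f $  — match f
step 6: stack=$ a H  input=f $  — expand H → λ
step 7: stack=$ a  input=f $  — error: top is terminal a but lookahead is f

f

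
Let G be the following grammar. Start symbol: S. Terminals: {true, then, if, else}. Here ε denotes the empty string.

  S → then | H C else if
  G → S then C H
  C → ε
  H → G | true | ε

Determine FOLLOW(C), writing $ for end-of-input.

{else, then, true}

FIRST(C): from C→ε we get {ε}. So FIRST(C) = {ε}.
FIRST(S): from S→then we get {then}; from S→H C else if we get {else, then, true}. So FIRST(S) = {else, then, true}.
FIRST(G): from G→S then C H we get {else, then, true}. So FIRST(G) = {else, then, true}.
FIRST(H): from H→G we get {else, then, true}; from H→true we get {true}; from H→ε we get {ε}. So FIRST(H) = {ε, else, then, true}.
FOLLOW(S) includes $ since S is the start symbol.
FOLLOW(S): in G→S then C H, S is followed by then C H with FIRST {then}. Thus FOLLOW(S) = {$, then}.
FOLLOW(G): in H→G, the suffix after G is empty, so FOLLOW(G) ⊇ FOLLOW(H) = {else}. Thus FOLLOW(G) = {else}.
FOLLOW(C): in S→H C else if, C is followed by else if with FIRST {else}; in G→S then C H, C is followed by H with FIRST {ε, else, then, true}; in G→S then C H, the suffix after C is nullable, so FOLLOW(C) ⊇ FOLLOW(G) = {else}. Thus FOLLOW(C) = {else, then, true}.
FOLLOW(H): in S→H C else if, H is followed by C else if with FIRST {else}; in G→S then C H, the suffix after H is empty, so FOLLOW(H) ⊇ FOLLOW(G) = {else}. Thus FOLLOW(H) = {else}.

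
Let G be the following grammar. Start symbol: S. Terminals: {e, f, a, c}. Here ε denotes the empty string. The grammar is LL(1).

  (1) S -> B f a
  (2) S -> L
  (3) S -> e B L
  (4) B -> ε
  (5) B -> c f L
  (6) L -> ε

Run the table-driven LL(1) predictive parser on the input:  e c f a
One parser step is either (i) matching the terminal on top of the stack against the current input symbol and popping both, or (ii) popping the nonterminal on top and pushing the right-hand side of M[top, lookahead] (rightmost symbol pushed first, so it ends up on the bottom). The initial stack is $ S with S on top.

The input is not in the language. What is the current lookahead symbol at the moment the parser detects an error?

step 1: stack=$ S  input=e c f a $  — expand S -> e B L
step 2: stack=$ L B e  input=e c f a $  — match e
step 3: stack=$ L B  input=c f a $  — expand B -> c f L
step 4: stack=$ L L f c  input=c f a $  — match c
step 5: stack=$ L L f  input=f a $  — match f
step 6: stack=$ L L  input=a $  — error: M[L, a] is empty

a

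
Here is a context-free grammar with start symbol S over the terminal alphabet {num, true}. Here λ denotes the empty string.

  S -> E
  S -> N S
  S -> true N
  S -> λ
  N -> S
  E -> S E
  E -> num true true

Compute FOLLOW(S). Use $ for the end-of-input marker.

{$, num, true}

FIRST(S): from S->E we get {num, true}; from S->N S we get {λ, num, true}; from S->true N we get {true}; from S->λ we get {λ}. So FIRST(S) = {λ, num, true}.
FIRST(N): from N->S we get {λ, num, true}. So FIRST(N) = {λ, num, true}.
FIRST(E): from E->S E we get {num, true}; from E->num true true we get {num}. So FIRST(E) = {num, true}.
FOLLOW(S) includes $ since S is the start symbol.
FOLLOW(S): in S->N S, the suffix after S is empty (adds nothing new); in N->S, the suffix after S is empty, so FOLLOW(S) ⊇ FOLLOW(N) = {$, num, true}; in E->S E, S is followed by E with FIRST {num, true}. Thus FOLLOW(S) = {$, num, true}.
FOLLOW(N): in S->N S, N is followed by S with FIRST {λ, num, true}; in S->N S, the suffix after N is nullable, so FOLLOW(N) ⊇ FOLLOW(S) = {$, num, true}; in S->true N, the suffix after N is empty, so FOLLOW(N) ⊇ FOLLOW(S) = {$, num, true}. Thus FOLLOW(N) = {$, num, true}.
FOLLOW(E): in S->E, the suffix after E is empty, so FOLLOW(E) ⊇ FOLLOW(S) = {$, num, true}; in E->S E, the suffix after E is empty (adds nothing new). Thus FOLLOW(E) = {$, num, true}.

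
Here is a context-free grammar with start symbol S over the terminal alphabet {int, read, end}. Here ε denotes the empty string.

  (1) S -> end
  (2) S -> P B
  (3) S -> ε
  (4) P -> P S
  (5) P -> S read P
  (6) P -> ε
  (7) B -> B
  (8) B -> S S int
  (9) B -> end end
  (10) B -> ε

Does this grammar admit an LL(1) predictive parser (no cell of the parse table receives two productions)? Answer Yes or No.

FIRST(S) = {ε, end, int, read}
FIRST(P) = {ε, end, int, read}
FIRST(B) = {ε, end, int, read}
FOLLOW(S) = {$, end, int, read}
FOLLOW(P) = {$, end, int, read}
FOLLOW(B) = {$, end, int, read}
Cell M[B, $] receives both B -> B and B -> ε — the grammar is not LL(1).

No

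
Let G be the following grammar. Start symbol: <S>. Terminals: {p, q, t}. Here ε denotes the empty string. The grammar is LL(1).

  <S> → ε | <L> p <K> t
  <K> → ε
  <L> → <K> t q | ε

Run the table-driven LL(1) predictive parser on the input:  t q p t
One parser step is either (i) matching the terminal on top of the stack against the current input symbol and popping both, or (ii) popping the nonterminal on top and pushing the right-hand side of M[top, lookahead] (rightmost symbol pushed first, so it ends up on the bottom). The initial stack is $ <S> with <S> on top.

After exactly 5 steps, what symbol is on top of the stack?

p

step 1: stack=$ <S>  input=t q p t $  — expand <S> → <L> p <K> t
step 2: stack=$ t <K> p <L>  input=t q p t $  — expand <L> → <K> t q
step 3: stack=$ t <K> p q t <K>  input=t q p t $  — expand <K> → ε
step 4: stack=$ t <K> p q t  input=t q p t $  — match t
step 5: stack=$ t <K> p q  input=q p t $  — match q
Stack after step 5: $ t <K> p (top = p).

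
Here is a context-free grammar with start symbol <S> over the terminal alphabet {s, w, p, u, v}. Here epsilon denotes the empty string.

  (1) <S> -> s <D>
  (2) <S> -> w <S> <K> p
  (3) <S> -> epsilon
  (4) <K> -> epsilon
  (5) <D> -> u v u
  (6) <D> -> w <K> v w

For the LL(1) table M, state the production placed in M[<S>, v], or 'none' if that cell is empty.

FIRST(<S>) = {epsilon, s, w}
FIRST(<K>) = {epsilon}
FIRST(<D>) = {u, w}
FOLLOW(<S>) includes $ since <S> is the start symbol.
FOLLOW(<S>): in <S>->w <S> <K> p, <S> is followed by <K> p with FIRST {p}. Thus FOLLOW(<S>) = {$, p}.
For <S> -> s <D>: FIRST(s <D>) = {s}, so it goes in M[<S>, t] for t ∈ {s}.
For <S> -> w <S> <K> p: FIRST(w <S> <K> p) = {w}, so it goes in M[<S>, t] for t ∈ {w}.
For <S> -> epsilon: FIRST(epsilon) = {epsilon}, so it goes in M[<S>, t] for t ∈ {}; since epsilon ∈ FIRST, also for every t ∈ FOLLOW(<S>) = {$, p}.
None of these place a production in M[<S>, v].

none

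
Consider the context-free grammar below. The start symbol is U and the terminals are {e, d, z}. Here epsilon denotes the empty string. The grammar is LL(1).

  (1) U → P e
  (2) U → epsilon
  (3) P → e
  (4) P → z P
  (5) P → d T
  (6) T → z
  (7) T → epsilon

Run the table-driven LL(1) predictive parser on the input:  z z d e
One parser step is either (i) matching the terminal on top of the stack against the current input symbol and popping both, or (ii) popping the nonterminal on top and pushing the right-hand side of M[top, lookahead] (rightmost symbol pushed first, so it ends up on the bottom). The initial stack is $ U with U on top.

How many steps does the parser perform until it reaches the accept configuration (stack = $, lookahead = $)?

     Stack    Input      Action
  1  $ U      z z d e $  expand U → P e
  2  $ e P    z z d e $  expand P → z P
  3  $ e P z  z z d e $  match z
  4  $ e P    z d e $    expand P → z P
  5  $ e P z  z d e $    match z
  6  $ e P    d e $      expand P → d T
  7  $ e T d  d e $      match d
  8  $ e T    e $        expand T → epsilon
  9  $ e      e $        match e
Accept reached after 9 steps.

9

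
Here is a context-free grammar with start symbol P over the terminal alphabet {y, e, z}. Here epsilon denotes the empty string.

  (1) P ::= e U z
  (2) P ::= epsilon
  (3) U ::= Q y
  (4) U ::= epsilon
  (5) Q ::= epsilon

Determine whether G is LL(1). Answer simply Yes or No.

FIRST(P) = {epsilon, e}
FIRST(U) = {epsilon, y}
FIRST(Q) = {epsilon}
FOLLOW(P) = {$}
FOLLOW(U) = {z}
FOLLOW(Q) = {y}
Each cell of M receives at most one production.

Yes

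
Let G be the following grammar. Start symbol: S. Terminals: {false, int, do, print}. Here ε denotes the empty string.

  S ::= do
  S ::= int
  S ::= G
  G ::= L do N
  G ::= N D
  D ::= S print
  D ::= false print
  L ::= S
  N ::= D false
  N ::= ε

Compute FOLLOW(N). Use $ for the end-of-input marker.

{$, do, false, int, print}

FIRST(S): from S::=do we get {do}; from S::=int we get {int}; from S::=G we get {do, false, int}. So FIRST(S) = {do, false, int}.
FIRST(D): from D::=S print we get {do, false, int}; from D::=false print we get {false}. So FIRST(D) = {do, false, int}.
FIRST(L): from L::=S we get {do, false, int}. So FIRST(L) = {do, false, int}.
FIRST(N): from N::=D false we get {do, false, int}; from N::=ε we get {ε}. So FIRST(N) = {ε, do, false, int}.
FIRST(G): from G::=L do N we get {do, false, int}; from G::=N D we get {do, false, int}. So FIRST(G) = {do, false, int}.
FOLLOW(S) includes $ since S is the start symbol.
FOLLOW(L): in G::=L do N, L is followed by do N with FIRST {do}. Thus FOLLOW(L) = {do}.
FOLLOW(S): in D::=S print, S is followed by print with FIRST {print}; in L::=S, the suffix after S is empty, so FOLLOW(S) ⊇ FOLLOW(L) = {do}. Thus FOLLOW(S) = {$, do, print}.
FOLLOW(G): in S::=G, the suffix after G is empty, so FOLLOW(G) ⊇ FOLLOW(S) = {$, do, print}. Thus FOLLOW(G) = {$, do, print}.
FOLLOW(D): in G::=N D, the suffix after D is empty, so FOLLOW(D) ⊇ FOLLOW(G) = {$, do, print}; in N::=D false, D is followed by false with FIRST {false}. Thus FOLLOW(D) = {$, do, false, print}.
FOLLOW(N): in G::=L do N, the suffix after N is empty, so FOLLOW(N) ⊇ FOLLOW(G) = {$, do, print}; in G::=N D, N is followed by D with FIRST {do, false, int}. Thus FOLLOW(N) = {$, do, false, int, print}.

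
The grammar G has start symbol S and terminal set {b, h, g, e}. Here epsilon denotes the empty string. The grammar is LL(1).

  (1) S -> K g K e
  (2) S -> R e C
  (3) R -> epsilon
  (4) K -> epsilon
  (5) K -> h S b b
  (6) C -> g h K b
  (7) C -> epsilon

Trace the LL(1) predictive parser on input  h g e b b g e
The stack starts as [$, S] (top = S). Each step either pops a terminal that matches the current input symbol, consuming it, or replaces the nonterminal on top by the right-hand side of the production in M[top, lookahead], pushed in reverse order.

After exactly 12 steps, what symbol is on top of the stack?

e

      Stack                Input            Action
   1  $ S                  h g e b b g e $  expand S -> K g K e
   2  $ e K g K            h g e b b g e $  expand K -> h S b b
   3  $ e K g b b S h      h g e b b g e $  match h
   4  $ e K g b b S        g e b b g e $    expand S -> K g K e
   5  $ e K g b b e K g K  g e b b g e $    expand K -> epsilon
   6  $ e K g b b e K g    g e b b g e $    match g
   7  $ e K g b b e K      e b b g e $      expand K -> epsilon
   8  $ e K g b b e        e b b g e $      match e
   9  $ e K g b b          b b g e $        match b
  10  $ e K g b            b g e $          match b
  11  $ e K g              g e $            match g
  12  $ e K                e $              expand K -> epsilon
Stack after step 12: $ e (top = e).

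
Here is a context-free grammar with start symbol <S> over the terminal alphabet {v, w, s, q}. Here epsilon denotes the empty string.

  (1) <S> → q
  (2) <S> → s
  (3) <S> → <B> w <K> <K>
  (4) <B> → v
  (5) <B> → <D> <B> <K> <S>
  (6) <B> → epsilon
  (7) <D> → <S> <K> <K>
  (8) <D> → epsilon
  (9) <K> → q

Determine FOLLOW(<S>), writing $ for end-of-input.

FIRST(<K>): from <K>→q we get {q}. So FIRST(<K>) = {q}.
FIRST(<S>): from <S>→q we get {q}; from <S>→s we get {s}; from <S>→<B> w <K> <K> we get {q, s, v, w}. So FIRST(<S>) = {q, s, v, w}.
FIRST(<D>): from <D>→<S> <K> <K> we get {q, s, v, w}; from <D>→epsilon we get {epsilon}. So FIRST(<D>) = {epsilon, q, s, v, w}.
FIRST(<B>): from <B>→v we get {v}; from <B>→<D> <B> <K> <S> we get {q, s, v, w}; from <B>→epsilon we get {epsilon}. So FIRST(<B>) = {epsilon, q, s, v, w}.
FOLLOW(<S>) includes $ since <S> is the start symbol.
FOLLOW(<B>): in <S>→<B> w <K> <K>, <B> is followed by w <K> <K> with FIRST {w}; in <B>→<D> <B> <K> <S>, <B> is followed by <K> <S> with FIRST {q}. Thus FOLLOW(<B>) = {q, w}.
FOLLOW(<S>): in <B>→<D> <B> <K> <S>, the suffix after <S> is empty, so FOLLOW(<S>) ⊇ FOLLOW(<B>) = {q, w}; in <D>→<S> <K> <K>, <S> is followed by <K> <K> with FIRST {q}. Thus FOLLOW(<S>) = {$, q, w}.
FOLLOW(<D>): in <B>→<D> <B> <K> <S>, <D> is followed by <B> <K> <S> with FIRST {q, s, v, w}. Thus FOLLOW(<D>) = {q, s, v, w}.
FOLLOW(<K>): in <S>→<B> w <K> <K> (occurrence 1), <K> is followed by <K> with FIRST {q}; in <S>→<B> w <K> <K> (occurrence 2), the suffix after <K> is empty, so FOLLOW(<K>) ⊇ FOLLOW(<S>) = {$, q, w}; in <B>→<D> <B> <K> <S>, <K> is followed by <S> with FIRST {q, s, v, w}; in <D>→<S> <K> <K> (occurrence 1), <K> is followed by <K> with FIRST {q}; in <D>→<S> <K> <K> (occurrence 2), the suffix after <K> is empty, so FOLLOW(<K>) ⊇ FOLLOW(<D>) = {q, s, v, w}. Thus FOLLOW(<K>) = {$, q, s, v, w}.

{$, q, w}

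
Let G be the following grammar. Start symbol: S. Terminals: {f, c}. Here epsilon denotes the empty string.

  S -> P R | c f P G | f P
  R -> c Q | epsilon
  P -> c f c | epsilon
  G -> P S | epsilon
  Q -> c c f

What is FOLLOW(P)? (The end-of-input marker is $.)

{$, c, f}

FIRST(R) = {epsilon, c}
FIRST(P) = {epsilon, c}
FIRST(Q) = {c}
FIRST(S) = {epsilon, c, f}  (via P R)
FIRST(G) = {epsilon, c, f}  (via P S)
FOLLOW(S) includes $ since S is the start symbol.
FOLLOW(S): in G->P S, the suffix after S is empty, so FOLLOW(S) ⊇ FOLLOW(G) = {$}. Thus FOLLOW(S) = {$}.
FOLLOW(R): in S->P R, the suffix after R is empty, so FOLLOW(R) ⊇ FOLLOW(S) = {$}. Thus FOLLOW(R) = {$}.
FOLLOW(G): in S->c f P G, the suffix after G is empty, so FOLLOW(G) ⊇ FOLLOW(S) = {$}. Thus FOLLOW(G) = {$}.
FOLLOW(P): in S->P R, P is followed by R with FIRST {epsilon, c}; in S->P R, the suffix after P is nullable, so FOLLOW(P) ⊇ FOLLOW(S) = {$}; in S->c f P G, P is followed by G with FIRST {epsilon, c, f}; in S->c f P G, the suffix after P is nullable, so FOLLOW(P) ⊇ FOLLOW(S) = {$}; in S->f P, the suffix after P is empty, so FOLLOW(P) ⊇ FOLLOW(S) = {$}; in G->P S, P is followed by S with FIRST {epsilon, c, f}; in G->P S, the suffix after P is nullable, so FOLLOW(P) ⊇ FOLLOW(G) = {$}. Thus FOLLOW(P) = {$, c, f}.
FOLLOW(Q): in R->c Q, the suffix after Q is empty, so FOLLOW(Q) ⊇ FOLLOW(R) = {$}. Thus FOLLOW(Q) = {$}.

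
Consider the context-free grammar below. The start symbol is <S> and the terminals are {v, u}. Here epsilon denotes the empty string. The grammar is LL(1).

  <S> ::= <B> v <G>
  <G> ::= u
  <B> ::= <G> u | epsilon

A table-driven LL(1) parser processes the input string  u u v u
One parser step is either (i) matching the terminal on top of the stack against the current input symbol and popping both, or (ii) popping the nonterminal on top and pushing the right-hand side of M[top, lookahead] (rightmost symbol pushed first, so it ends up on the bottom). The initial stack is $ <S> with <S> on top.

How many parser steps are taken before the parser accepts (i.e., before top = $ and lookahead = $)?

     Stack          Input      Action
  1  $ <S>          u u v u $  expand <S> ::= <B> v <G>
  2  $ <G> v <B>    u u v u $  expand <B> ::= <G> u
  3  $ <G> v u <G>  u u v u $  expand <G> ::= u
  4  $ <G> v u u    u u v u $  match u
  5  $ <G> v u      u v u $    match u
  6  $ <G> v        v u $      match v
  7  $ <G>          u $        expand <G> ::= u
  8  $ u            u $        match u
Accept reached after 8 steps.

8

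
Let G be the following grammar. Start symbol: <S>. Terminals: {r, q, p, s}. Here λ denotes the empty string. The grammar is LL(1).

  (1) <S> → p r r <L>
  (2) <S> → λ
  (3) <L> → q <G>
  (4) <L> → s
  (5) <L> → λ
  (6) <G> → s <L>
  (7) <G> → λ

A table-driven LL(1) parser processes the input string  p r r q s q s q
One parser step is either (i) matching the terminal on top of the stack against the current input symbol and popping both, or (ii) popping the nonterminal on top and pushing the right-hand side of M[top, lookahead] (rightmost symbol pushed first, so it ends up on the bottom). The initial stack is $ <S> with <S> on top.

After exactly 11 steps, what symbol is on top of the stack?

s

step 1: stack=$ <S>  input=p r r q s q s q $  — expand <S> → p r r <L>
step 2: stack=$ <L> r r p  input=p r r q s q s q $  — match p
step 3: stack=$ <L> r r  input=r r q s q s q $  — match r
step 4: stack=$ <L> r  input=r q s q s q $  — match r
step 5: stack=$ <L>  input=q s q s q $  — expand <L> → q <G>
step 6: stack=$ <G> q  input=q s q s q $  — match q
step 7: stack=$ <G>  input=s q s q $  — expand <G> → s <L>
step 8: stack=$ <L> s  input=s q s q $  — match s
step 9: stack=$ <L>  input=q s q $  — expand <L> → q <G>
step 10: stack=$ <G> q  input=q s q $  — match q
step 11: stack=$ <G>  input=s q $  — expand <G> → s <L>
Stack after step 11: $ <L> s (top = s).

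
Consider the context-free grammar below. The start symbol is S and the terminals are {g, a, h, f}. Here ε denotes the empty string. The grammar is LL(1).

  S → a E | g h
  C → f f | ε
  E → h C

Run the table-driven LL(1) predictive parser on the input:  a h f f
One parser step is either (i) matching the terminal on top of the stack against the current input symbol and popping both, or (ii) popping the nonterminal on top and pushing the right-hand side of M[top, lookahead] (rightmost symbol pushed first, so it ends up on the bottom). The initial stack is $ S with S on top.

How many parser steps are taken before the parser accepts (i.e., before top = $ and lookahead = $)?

step 1: stack=$ S  input=a h f f $  — expand S → a E
step 2: stack=$ E a  input=a h f f $  — match a
step 3: stack=$ E  input=h f f $  — expand E → h C
step 4: stack=$ C h  input=h f f $  — match h
step 5: stack=$ C  input=f f $  — expand C → f f
step 6: stack=$ f f  input=f f $  — match f
step 7: stack=$ f  input=f $  — match f
Accept reached after 7 steps.

7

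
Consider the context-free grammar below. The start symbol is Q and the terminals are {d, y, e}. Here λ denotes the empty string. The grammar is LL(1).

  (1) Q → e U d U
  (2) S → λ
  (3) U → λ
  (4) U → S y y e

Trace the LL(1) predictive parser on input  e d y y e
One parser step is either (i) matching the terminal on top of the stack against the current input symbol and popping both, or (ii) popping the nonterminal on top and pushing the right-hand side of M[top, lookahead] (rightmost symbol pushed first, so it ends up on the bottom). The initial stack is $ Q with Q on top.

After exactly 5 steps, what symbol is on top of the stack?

step 1: stack=$ Q  input=e d y y e $  — expand Q → e U d U
step 2: stack=$ U d U e  input=e d y y e $  — match e
step 3: stack=$ U d U  input=d y y e $  — expand U → λ
step 4: stack=$ U d  input=d y y e $  — match d
step 5: stack=$ U  input=y y e $  — expand U → S y y e
Stack after step 5: $ e y y S (top = S).

S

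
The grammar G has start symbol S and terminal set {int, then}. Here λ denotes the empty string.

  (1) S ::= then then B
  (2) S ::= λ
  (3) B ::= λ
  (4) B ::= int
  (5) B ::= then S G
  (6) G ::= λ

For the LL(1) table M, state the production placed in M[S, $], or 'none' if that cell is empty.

FIRST(S): from S::=then then B we get {then}; from S::=λ we get {λ}. So FIRST(S) = {λ, then}.
FIRST(B): from B::=λ we get {λ}; from B::=int we get {int}; from B::=then S G we get {then}. So FIRST(B) = {λ, int, then}.
FIRST(G): from G::=λ we get {λ}. So FIRST(G) = {λ}.
FOLLOW(S) includes $ since S is the start symbol.
FOLLOW(S): in B::=then S G, S is followed by G with FIRST {λ}; in B::=then S G, the suffix after S is nullable, so FOLLOW(S) ⊇ FOLLOW(B) = {$}. Thus FOLLOW(S) = {$}.
FOLLOW(B): in S::=then then B, the suffix after B is empty, so FOLLOW(B) ⊇ FOLLOW(S) = {$}. Thus FOLLOW(B) = {$}.
For S ::= then then B: FIRST(then then B) = {then}, so it goes in M[S, t] for t ∈ {then}.
For S ::= λ: FIRST(λ) = {λ}, so it goes in M[S, t] for t ∈ {}; since λ ∈ FIRST, also for every t ∈ FOLLOW(S) = {$}.

S ::= λ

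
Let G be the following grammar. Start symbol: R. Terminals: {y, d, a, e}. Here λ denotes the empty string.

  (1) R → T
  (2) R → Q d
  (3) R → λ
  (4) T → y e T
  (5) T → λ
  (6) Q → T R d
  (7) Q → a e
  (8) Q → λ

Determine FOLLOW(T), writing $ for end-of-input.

{$, a, d, y}

FIRST(T) = {λ, y}
FIRST(R) = {λ, a, d, y}  (via T, Q d)
FIRST(Q) = {λ, a, d, y}  (via T R d)
FOLLOW(R) includes $ since R is the start symbol.
FOLLOW(R): in Q→T R d, R is followed by d with FIRST {d}. Thus FOLLOW(R) = {$, d}.
FOLLOW(T): in R→T, the suffix after T is empty, so FOLLOW(T) ⊇ FOLLOW(R) = {$, d}; in T→y e T, the suffix after T is empty (adds nothing new); in Q→T R d, T is followed by R d with FIRST {a, d, y}. Thus FOLLOW(T) = {$, a, d, y}.
FOLLOW(Q): in R→Q d, Q is followed by d with FIRST {d}. Thus FOLLOW(Q) = {d}.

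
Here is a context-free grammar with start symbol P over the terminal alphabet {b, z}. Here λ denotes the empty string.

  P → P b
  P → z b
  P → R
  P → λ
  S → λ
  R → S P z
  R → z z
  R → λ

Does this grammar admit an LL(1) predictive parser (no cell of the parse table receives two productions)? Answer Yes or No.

No

FIRST(P) = {λ, b, z}
FIRST(S) = {λ}
FIRST(R) = {λ, b, z}
FOLLOW(P) = {$, b, z}
FOLLOW(S) = {b, z}
FOLLOW(R) = {$, b, z}
Cell M[P, $] receives both P → R and P → λ — the grammar is not LL(1).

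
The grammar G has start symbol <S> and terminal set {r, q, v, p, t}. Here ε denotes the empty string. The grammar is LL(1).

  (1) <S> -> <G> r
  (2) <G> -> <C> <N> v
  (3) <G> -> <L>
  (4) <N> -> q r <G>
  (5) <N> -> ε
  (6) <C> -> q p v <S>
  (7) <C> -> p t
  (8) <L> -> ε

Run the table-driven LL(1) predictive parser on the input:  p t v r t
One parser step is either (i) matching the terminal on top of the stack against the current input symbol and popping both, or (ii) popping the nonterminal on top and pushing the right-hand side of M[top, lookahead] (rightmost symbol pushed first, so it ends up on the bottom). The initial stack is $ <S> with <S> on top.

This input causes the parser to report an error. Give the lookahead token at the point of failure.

t

     Stack          Input        Action
  1  $ <S>          p t v r t $  expand <S> -> <G> r
  2  $ r <G>        p t v r t $  expand <G> -> <C> <N> v
  3  $ r v <N> <C>  p t v r t $  expand <C> -> p t
  4  $ r v <N> t p  p t v r t $  match p
  5  $ r v <N> t    t v r t $    match t
  6  $ r v <N>      v r t $      expand <N> -> ε
  7  $ r v          v r t $      match v
  8  $ r            r t $        match r
  9  $              t $          error: stack empty but input remains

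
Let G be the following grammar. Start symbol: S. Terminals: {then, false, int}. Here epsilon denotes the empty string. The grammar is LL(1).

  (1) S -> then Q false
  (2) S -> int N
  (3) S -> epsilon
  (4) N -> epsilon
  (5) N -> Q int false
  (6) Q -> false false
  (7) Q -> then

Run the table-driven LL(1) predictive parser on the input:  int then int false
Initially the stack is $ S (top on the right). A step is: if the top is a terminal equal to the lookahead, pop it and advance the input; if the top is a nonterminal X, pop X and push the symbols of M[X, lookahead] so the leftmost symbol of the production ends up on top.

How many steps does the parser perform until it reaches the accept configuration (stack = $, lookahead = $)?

7

     Stack             Input                 Action
  1  $ S               int then int false $  expand S -> int N
  2  $ N int           int then int false $  match int
  3  $ N               then int false $      expand N -> Q int false
  4  $ false int Q     then int false $      expand Q -> then
  5  $ false int then  then int false $      match then
  6  $ false int       int false $           match int
  7  $ false           false $               match false
Accept reached after 7 steps.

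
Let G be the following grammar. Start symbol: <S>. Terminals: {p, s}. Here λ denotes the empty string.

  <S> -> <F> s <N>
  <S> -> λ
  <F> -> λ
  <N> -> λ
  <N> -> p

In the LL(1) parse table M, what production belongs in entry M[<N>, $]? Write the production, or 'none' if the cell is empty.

<N> -> λ

FIRST(<F>): from <F>->λ we get {λ}. So FIRST(<F>) = {λ}.
FIRST(<N>): from <N>->λ we get {λ}; from <N>->p we get {p}. So FIRST(<N>) = {λ, p}.
FIRST(<S>): from <S>-><F> s <N> we get {s}; from <S>->λ we get {λ}. So FIRST(<S>) = {λ, s}.
FOLLOW(<S>) includes $ since <S> is the start symbol.
FOLLOW(<S>): <S> appears on no right-hand side. Thus FOLLOW(<S>) = {$}.
FOLLOW(<N>): in <S>-><F> s <N>, the suffix after <N> is empty, so FOLLOW(<N>) ⊇ FOLLOW(<S>) = {$}. Thus FOLLOW(<N>) = {$}.
For <N> -> λ: FIRST(λ) = {λ}, so it goes in M[<N>, t] for t ∈ {}; since λ ∈ FIRST, also for every t ∈ FOLLOW(<N>) = {$}.
For <N> -> p: FIRST(p) = {p}, so it goes in M[<N>, t] for t ∈ {p}.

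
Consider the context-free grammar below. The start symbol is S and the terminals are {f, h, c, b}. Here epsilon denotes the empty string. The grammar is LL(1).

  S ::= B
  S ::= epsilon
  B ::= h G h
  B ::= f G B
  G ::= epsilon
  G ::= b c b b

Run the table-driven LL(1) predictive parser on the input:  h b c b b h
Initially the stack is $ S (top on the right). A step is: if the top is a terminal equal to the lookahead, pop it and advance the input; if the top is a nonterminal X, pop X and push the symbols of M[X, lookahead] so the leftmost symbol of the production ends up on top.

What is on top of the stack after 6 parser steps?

b

step 1: stack=$ S  input=h b c b b h $  — expand S ::= B
step 2: stack=$ B  input=h b c b b h $  — expand B ::= h G h
step 3: stack=$ h G h  input=h b c b b h $  — match h
step 4: stack=$ h G  input=b c b b h $  — expand G ::= b c b b
step 5: stack=$ h b b c b  input=b c b b h $  — match b
step 6: stack=$ h b b c  input=c b b h $  — match c
Stack after step 6: $ h b b (top = b).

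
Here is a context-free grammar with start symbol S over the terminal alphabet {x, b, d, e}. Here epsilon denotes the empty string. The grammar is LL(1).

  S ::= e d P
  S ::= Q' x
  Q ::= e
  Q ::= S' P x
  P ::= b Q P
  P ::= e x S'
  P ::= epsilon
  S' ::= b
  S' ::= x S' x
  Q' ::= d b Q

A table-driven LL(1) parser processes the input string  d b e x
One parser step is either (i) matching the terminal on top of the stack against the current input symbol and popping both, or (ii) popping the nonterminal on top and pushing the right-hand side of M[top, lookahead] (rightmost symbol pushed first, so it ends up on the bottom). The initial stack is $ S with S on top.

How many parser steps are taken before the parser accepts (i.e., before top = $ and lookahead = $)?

7

     Stack      Input      Action
  1  $ S        d b e x $  expand S ::= Q' x
  2  $ x Q'     d b e x $  expand Q' ::= d b Q
  3  $ x Q b d  d b e x $  match d
  4  $ x Q b    b e x $    match b
  5  $ x Q      e x $      expand Q ::= e
  6  $ x e      e x $      match e
  7  $ x        x $        match x
Accept reached after 7 steps.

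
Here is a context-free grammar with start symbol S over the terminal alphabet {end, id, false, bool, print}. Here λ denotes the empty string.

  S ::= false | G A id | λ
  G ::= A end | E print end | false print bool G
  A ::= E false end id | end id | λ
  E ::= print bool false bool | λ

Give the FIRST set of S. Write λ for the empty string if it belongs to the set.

FIRST(E) = {λ, print}
FIRST(A) = {λ, end, false, print}  (via E false end id)
FIRST(G) = {end, false, print}  (via A end, E print end)
FIRST(S) = {λ, end, false, print}  (via G A id)

{λ, end, false, print}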